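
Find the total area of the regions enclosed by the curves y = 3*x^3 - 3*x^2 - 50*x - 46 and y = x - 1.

Set the curves equal: 3*x^3 - 3*x^2 - 50*x - 46 = x - 1, so 3*x^3 - 3*x^2 - 51*x - 45 = 0, which factors as 3*(x - 5)*(x + 1)*(x + 3) = 0. The curves meet at x = -3, -1, 5.
On [-3, -1], y = 3*x^3 - 3*x^2 - 50*x - 46 is on top; that piece has area ∫[-3,-1] (3*x^3 - 3*x^2 - 51*x - 45) dx = 28.
On [-1, 5], y = x - 1 is on top; that piece has area ∫[-1,5] (-(3*x^3 - 3*x^2 - 51*x - 45)) dx = 540.
Total enclosed area = 28 + 540 = 568.

568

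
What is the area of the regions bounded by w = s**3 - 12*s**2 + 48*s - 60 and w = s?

Set the curves equal: s**3 - 12*s**2 + 48*s - 60 = s, so s**3 - 12*s**2 + 47*s - 60 = 0, which factors as (s - 5)*(s - 4)*(s - 3) = 0. The curves meet at s = 3, 4, 5.
On [3, 4], w = s**3 - 12*s**2 + 48*s - 60 is on top; that piece has area ∫[3,4] (s**3 - 12*s**2 + 47*s - 60) ds = 1/4.
On [4, 5], w = s is on top; that piece has area ∫[4,5] (-(s**3 - 12*s**2 + 47*s - 60)) ds = 1/4.
Total enclosed area = 1/4 + 1/4 = 1/2.

1/2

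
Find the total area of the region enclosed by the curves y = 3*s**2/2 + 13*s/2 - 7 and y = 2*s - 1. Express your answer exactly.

Set the curves equal: 3*s**2/2 + 13*s/2 - 7 = 2*s - 1, so 3*s**2/2 + 9*s/2 - 6 = 0, which factors as 3*(s - 1)*(s + 4)/2 = 0. The curves meet at s = -4, 1.
On [-4, 1], y = 2*s - 1 is on top; that piece has area ∫[-4,1] (-(3*s**2/2 + 9*s/2 - 6)) ds = 125/4.

125/4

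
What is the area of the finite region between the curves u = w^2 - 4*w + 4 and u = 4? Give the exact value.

32/3

Both boundary curves give u as a function of w, so integrate with respect to w. Setting them equal: w^2 - 4*w = 0, i.e. w*(w - 4) = 0, so they meet at w = 0, 4.
For w in [0, 4], u = w^2 - 4*w + 4 is on the left; area = ∫[0,4] (-(w^2 - 4*w)) dw = 32/3.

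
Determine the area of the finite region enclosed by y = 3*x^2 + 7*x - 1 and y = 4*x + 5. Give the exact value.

27/2

Set the curves equal: 3*x^2 + 7*x - 1 = 4*x + 5, so 3*x^2 + 3*x - 6 = 0, which factors as 3*(x - 1)*(x + 2) = 0. The curves meet at x = -2, 1.
On [-2, 1], y = 4*x + 5 is on top; that piece has area ∫[-2,1] (-(3*x^2 + 3*x - 6)) dx = 27/2.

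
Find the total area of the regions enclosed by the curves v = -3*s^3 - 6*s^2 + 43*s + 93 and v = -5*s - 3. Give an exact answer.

Set the curves equal: -3*s^3 - 6*s^2 + 43*s + 93 = -5*s - 3, so -3*s^3 - 6*s^2 + 48*s + 96 = 0, which factors as -3*(s - 4)*(s + 2)*(s + 4) = 0. The curves meet at s = -4, -2, 4.
On [-4, -2], v = -5*s - 3 is on top; that piece has area ∫[-4,-2] (-(-3*s^3 - 6*s^2 + 48*s + 96)) ds = 28.
On [-2, 4], v = -3*s^3 - 6*s^2 + 43*s + 93 is on top; that piece has area ∫[-2,4] (-3*s^3 - 6*s^2 + 48*s + 96) ds = 540.
Total enclosed area = 28 + 540 = 568.

568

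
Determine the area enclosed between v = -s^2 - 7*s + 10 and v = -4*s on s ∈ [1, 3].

7

The difference (-s^2 - 7*s + 10) - (-4*s) = -s^2 - 3*s + 10 changes sign at s = 2 inside [1, 3], so split the integral there.
∫[1,2] (-s^2 - 3*s + 10) ds = 19/6.
∫[2,3] (-s^2 - 3*s + 10) ds = -23/6; the area of that piece is 23/6.
Total area = 19/6 + 23/6 = 7.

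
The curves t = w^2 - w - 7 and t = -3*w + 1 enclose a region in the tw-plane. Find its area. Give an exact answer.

Both boundary curves give t as a function of w, so integrate with respect to w. Setting them equal: w^2 + 2*w - 8 = 0, i.e. (w - 2)*(w + 4) = 0, so they meet at w = -4, 2.
For w in [-4, 2], t = w^2 - w - 7 is on the left; area = ∫[-4,2] (-(w^2 + 2*w - 8)) dw = 36.

36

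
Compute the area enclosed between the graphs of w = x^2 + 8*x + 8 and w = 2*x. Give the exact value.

4/3

Set the curves equal: x^2 + 8*x + 8 = 2*x, so x^2 + 6*x + 8 = 0, which factors as (x + 2)*(x + 4) = 0. The curves meet at x = -4, -2.
On [-4, -2], w = 2*x is on top; that piece has area ∫[-4,-2] (-(x^2 + 6*x + 8)) dx = 4/3.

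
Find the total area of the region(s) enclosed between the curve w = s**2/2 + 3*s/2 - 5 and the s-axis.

The curve meets the s-axis where s**2/2 + 3*s/2 - 5 = 0, i.e. (s - 2)*(s + 5)/2 = 0, at s = -5, 2.
On [-5, 2] the curve lies below the axis; ∫[-5,2] (s**2/2 + 3*s/2 - 5) ds = -343/12, giving area 343/12.

343/12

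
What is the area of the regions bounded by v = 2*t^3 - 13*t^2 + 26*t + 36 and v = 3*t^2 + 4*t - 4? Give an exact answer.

Set the curves equal: 2*t^3 - 13*t^2 + 26*t + 36 = 3*t^2 + 4*t - 4, so 2*t^3 - 16*t^2 + 22*t + 40 = 0, which factors as 2*(t - 5)*(t - 4)*(t + 1) = 0. The curves meet at t = -1, 4, 5.
On [-1, 4], v = 2*t^3 - 13*t^2 + 26*t + 36 is on top; that piece has area ∫[-1,4] (2*t^3 - 16*t^2 + 22*t + 40) dt = 875/6.
On [4, 5], v = 3*t^2 + 4*t - 4 is on top; that piece has area ∫[4,5] (-(2*t^3 - 16*t^2 + 22*t + 40)) dt = 11/6.
Total enclosed area = 875/6 + 11/6 = 443/3.

443/3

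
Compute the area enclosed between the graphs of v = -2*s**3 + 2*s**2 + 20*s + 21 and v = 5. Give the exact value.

Set the curves equal: -2*s**3 + 2*s**2 + 20*s + 21 = 5, so -2*s**3 + 2*s**2 + 20*s + 16 = 0, which factors as -2*(s - 4)*(s + 1)*(s + 2) = 0. The curves meet at s = -2, -1, 4.
On [-2, -1], v = 5 is on top; that piece has area ∫[-2,-1] (-(-2*s**3 + 2*s**2 + 20*s + 16)) ds = 11/6.
On [-1, 4], v = -2*s**3 + 2*s**2 + 20*s + 21 is on top; that piece has area ∫[-1,4] (-2*s**3 + 2*s**2 + 20*s + 16) ds = 875/6.
Total enclosed area = 11/6 + 875/6 = 443/3.

443/3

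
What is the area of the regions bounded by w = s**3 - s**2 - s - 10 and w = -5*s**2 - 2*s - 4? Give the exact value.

Set the curves equal: s**3 - s**2 - s - 10 = -5*s**2 - 2*s - 4, so s**3 + 4*s**2 + s - 6 = 0, which factors as (s - 1)*(s + 2)*(s + 3) = 0. The curves meet at s = -3, -2, 1.
On [-3, -2], w = s**3 - s**2 - s - 10 is on top; that piece has area ∫[-3,-2] (s**3 + 4*s**2 + s - 6) ds = 7/12.
On [-2, 1], w = -5*s**2 - 2*s - 4 is on top; that piece has area ∫[-2,1] (-(s**3 + 4*s**2 + s - 6)) ds = 45/4.
Total enclosed area = 7/12 + 45/4 = 71/6.

71/6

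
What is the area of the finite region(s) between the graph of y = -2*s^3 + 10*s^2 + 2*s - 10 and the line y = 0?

The curve meets the s-axis where -2*s^3 + 10*s^2 + 2*s - 10 = 0, i.e. -2*(s - 5)*(s - 1)*(s + 1) = 0, at s = -1, 1, 5.
On [-1, 1] the curve lies below the axis; ∫[-1,1] (-2*s^3 + 10*s^2 + 2*s - 10) ds = -40/3, giving area 40/3.
On [1, 5] the curve lies above the axis; ∫[1,5] (-2*s^3 + 10*s^2 + 2*s - 10) ds = 256/3, giving area 256/3.
Total area = 40/3 + 256/3 = 296/3.

296/3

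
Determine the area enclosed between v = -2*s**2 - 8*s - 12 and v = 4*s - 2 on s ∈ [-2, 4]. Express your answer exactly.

The difference (-2*s**2 - 8*s - 12) - (4*s - 2) = -2*s**2 - 12*s - 10 changes sign at s = -1 inside [-2, 4], so split the integral there.
∫[-2,-1] (-2*s**2 - 12*s - 10) ds = 10/3.
∫[-1,4] (-2*s**2 - 12*s - 10) ds = -550/3; the area of that piece is 550/3.
Total area = 10/3 + 550/3 = 560/3.

560/3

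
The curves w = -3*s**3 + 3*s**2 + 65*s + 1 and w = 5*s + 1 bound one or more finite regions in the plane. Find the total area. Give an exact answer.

Set the curves equal: -3*s**3 + 3*s**2 + 65*s + 1 = 5*s + 1, so -3*s**3 + 3*s**2 + 60*s = 0, which factors as -3*s*(s - 5)*(s + 4) = 0. The curves meet at s = -4, 0, 5.
On [-4, 0], w = 5*s + 1 is on top; that piece has area ∫[-4,0] (-(-3*s**3 + 3*s**2 + 60*s)) ds = 224.
On [0, 5], w = -3*s**3 + 3*s**2 + 65*s + 1 is on top; that piece has area ∫[0,5] (-3*s**3 + 3*s**2 + 60*s) ds = 1625/4.
Total enclosed area = 224 + 1625/4 = 2521/4.

2521/4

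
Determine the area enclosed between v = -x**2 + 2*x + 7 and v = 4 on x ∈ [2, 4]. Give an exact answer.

The difference (-x**2 + 2*x + 7) - (4) = -x**2 + 2*x + 3 changes sign at x = 3 inside [2, 4], so split the integral there.
∫[2,3] (-x**2 + 2*x + 3) dx = 5/3.
∫[3,4] (-x**2 + 2*x + 3) dx = -7/3; the area of that piece is 7/3.
Total area = 5/3 + 7/3 = 4.

4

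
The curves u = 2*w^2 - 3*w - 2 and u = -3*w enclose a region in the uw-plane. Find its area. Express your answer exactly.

Both boundary curves give u as a function of w, so integrate with respect to w. Setting them equal: 2*w^2 - 2 = 0, i.e. 2*(w - 1)*(w + 1) = 0, so they meet at w = -1, 1.
For w in [-1, 1], u = 2*w^2 - 3*w - 2 is on the left; area = ∫[-1,1] (-(2*w^2 - 2)) dw = 8/3.

8/3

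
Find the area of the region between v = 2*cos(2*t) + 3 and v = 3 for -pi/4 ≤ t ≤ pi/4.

On [-pi/4, pi/4], (2*cos(2*t) + 3) - (3) = 2*cos(2*t) is ≥ 0 throughout, so the area is a single integral of |2*cos(2*t)|.
∫[-pi/4,pi/4] (2*cos(2*t)) dt = 2.

2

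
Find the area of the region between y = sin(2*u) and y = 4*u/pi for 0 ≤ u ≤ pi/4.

1/2 - pi/8

On [0, pi/4], (sin(2*u)) - (4*u/pi) = -4*u/pi + sin(2*u) is ≥ 0 throughout, so the area is a single integral of |-4*u/pi + sin(2*u)|.
∫[0,pi/4] (-4*u/pi + sin(2*u)) du = 1/2 - pi/8.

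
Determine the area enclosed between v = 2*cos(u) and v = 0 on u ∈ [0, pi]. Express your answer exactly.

The difference (2*cos(u)) - (0) = 2*cos(u) changes sign at u = pi/2 inside [0, pi], so split the integral there.
∫[0,pi/2] (2*cos(u)) du = 2.
∫[pi/2,pi] (2*cos(u)) du = -2; the area of that piece is 2.
Total area = 2 + 2 = 4.

4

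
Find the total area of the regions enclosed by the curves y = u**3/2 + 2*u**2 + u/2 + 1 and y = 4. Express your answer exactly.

Set the curves equal: u**3/2 + 2*u**2 + u/2 + 1 = 4, so u**3/2 + 2*u**2 + u/2 - 3 = 0, which factors as (u - 1)*(u + 2)*(u + 3)/2 = 0. The curves meet at u = -3, -2, 1.
On [-3, -2], y = u**3/2 + 2*u**2 + u/2 + 1 is on top; that piece has area ∫[-3,-2] (u**3/2 + 2*u**2 + u/2 - 3) du = 7/24.
On [-2, 1], y = 4 is on top; that piece has area ∫[-2,1] (-(u**3/2 + 2*u**2 + u/2 - 3)) du = 45/8.
Total enclosed area = 7/24 + 45/8 = 71/12.

71/12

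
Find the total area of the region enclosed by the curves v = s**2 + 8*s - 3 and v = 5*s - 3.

Set the curves equal: s**2 + 8*s - 3 = 5*s - 3, so s**2 + 3*s = 0, which factors as s*(s + 3) = 0. The curves meet at s = -3, 0.
On [-3, 0], v = 5*s - 3 is on top; that piece has area ∫[-3,0] (-(s**2 + 3*s)) ds = 9/2.

9/2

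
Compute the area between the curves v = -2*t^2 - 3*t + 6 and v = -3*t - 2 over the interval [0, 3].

The difference (-2*t^2 - 3*t + 6) - (-3*t - 2) = -2*t^2 + 8 changes sign at t = 2 inside [0, 3], so split the integral there.
∫[0,2] (-2*t^2 + 8) dt = 32/3.
∫[2,3] (-2*t^2 + 8) dt = -14/3; the area of that piece is 14/3.
Total area = 32/3 + 14/3 = 46/3.

46/3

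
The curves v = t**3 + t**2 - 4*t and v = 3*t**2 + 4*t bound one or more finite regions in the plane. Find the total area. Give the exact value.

Set the curves equal: t**3 + t**2 - 4*t = 3*t**2 + 4*t, so t**3 - 2*t**2 - 8*t = 0, which factors as t*(t - 4)*(t + 2) = 0. The curves meet at t = -2, 0, 4.
On [-2, 0], v = t**3 + t**2 - 4*t is on top; that piece has area ∫[-2,0] (t**3 - 2*t**2 - 8*t) dt = 20/3.
On [0, 4], v = 3*t**2 + 4*t is on top; that piece has area ∫[0,4] (-(t**3 - 2*t**2 - 8*t)) dt = 128/3.
Total enclosed area = 20/3 + 128/3 = 148/3.

148/3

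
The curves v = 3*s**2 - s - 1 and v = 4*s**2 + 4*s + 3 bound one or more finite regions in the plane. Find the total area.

Set the curves equal: 3*s**2 - s - 1 = 4*s**2 + 4*s + 3, so -s**2 - 5*s - 4 = 0, which factors as -(s + 1)*(s + 4) = 0. The curves meet at s = -4, -1.
On [-4, -1], v = 3*s**2 - s - 1 is on top; that piece has area ∫[-4,-1] (-s**2 - 5*s - 4) ds = 9/2.

9/2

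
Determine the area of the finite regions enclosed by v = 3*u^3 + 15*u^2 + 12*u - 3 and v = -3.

71/2

Set the curves equal: 3*u^3 + 15*u^2 + 12*u - 3 = -3, so 3*u^3 + 15*u^2 + 12*u = 0, which factors as 3*u*(u + 1)*(u + 4) = 0. The curves meet at u = -4, -1, 0.
On [-4, -1], v = 3*u^3 + 15*u^2 + 12*u - 3 is on top; that piece has area ∫[-4,-1] (3*u^3 + 15*u^2 + 12*u) du = 135/4.
On [-1, 0], v = -3 is on top; that piece has area ∫[-1,0] (-(3*u^3 + 15*u^2 + 12*u)) du = 7/4.
Total enclosed area = 135/4 + 7/4 = 71/2.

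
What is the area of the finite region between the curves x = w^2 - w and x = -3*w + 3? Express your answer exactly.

32/3

Both boundary curves give x as a function of w, so integrate with respect to w. Setting them equal: w^2 + 2*w - 3 = 0, i.e. (w - 1)*(w + 3) = 0, so they meet at w = -3, 1.
For w in [-3, 1], x = w^2 - w is on the left; area = ∫[-3,1] (-(w^2 + 2*w - 3)) dw = 32/3.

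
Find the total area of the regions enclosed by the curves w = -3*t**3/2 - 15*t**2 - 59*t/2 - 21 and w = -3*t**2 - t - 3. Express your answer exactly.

Set the curves equal: -3*t**3/2 - 15*t**2 - 59*t/2 - 21 = -3*t**2 - t - 3, so -3*t**3/2 - 12*t**2 - 57*t/2 - 18 = 0, which factors as -3*(t + 1)*(t + 3)*(t + 4)/2 = 0. The curves meet at t = -4, -3, -1.
On [-4, -3], w = -3*t**2 - t - 3 is on top; that piece has area ∫[-4,-3] (-(-3*t**3/2 - 12*t**2 - 57*t/2 - 18)) dt = 5/8.
On [-3, -1], w = -3*t**3/2 - 15*t**2 - 59*t/2 - 21 is on top; that piece has area ∫[-3,-1] (-3*t**3/2 - 12*t**2 - 57*t/2 - 18) dt = 4.
Total enclosed area = 5/8 + 4 = 37/8.

37/8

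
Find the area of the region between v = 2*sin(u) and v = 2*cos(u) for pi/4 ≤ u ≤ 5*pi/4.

On [pi/4, 5*pi/4], (2*sin(u)) - (2*cos(u)) = 2*sin(u) - 2*cos(u) is ≥ 0 throughout, so the area is a single integral of |2*sin(u) - 2*cos(u)|.
∫[pi/4,5*pi/4] (2*sin(u) - 2*cos(u)) du = 4*sqrt(2).

4*sqrt(2)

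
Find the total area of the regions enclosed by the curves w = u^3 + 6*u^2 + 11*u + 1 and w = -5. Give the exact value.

Set the curves equal: u^3 + 6*u^2 + 11*u + 1 = -5, so u^3 + 6*u^2 + 11*u + 6 = 0, which factors as (u + 1)*(u + 2)*(u + 3) = 0. The curves meet at u = -3, -2, -1.
On [-3, -2], w = u^3 + 6*u^2 + 11*u + 1 is on top; that piece has area ∫[-3,-2] (u^3 + 6*u^2 + 11*u + 6) du = 1/4.
On [-2, -1], w = -5 is on top; that piece has area ∫[-2,-1] (-(u^3 + 6*u^2 + 11*u + 6)) du = 1/4.
Total enclosed area = 1/4 + 1/4 = 1/2.

1/2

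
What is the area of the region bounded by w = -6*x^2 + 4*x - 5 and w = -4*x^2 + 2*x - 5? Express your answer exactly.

1/3

Set the curves equal: -6*x^2 + 4*x - 5 = -4*x^2 + 2*x - 5, so -2*x^2 + 2*x = 0, which factors as -2*x*(x - 1) = 0. The curves meet at x = 0, 1.
On [0, 1], w = -6*x^2 + 4*x - 5 is on top; that piece has area ∫[0,1] (-2*x^2 + 2*x) dx = 1/3.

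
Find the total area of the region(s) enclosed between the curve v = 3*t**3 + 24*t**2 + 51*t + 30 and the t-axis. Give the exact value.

71/2

The curve meets the t-axis where 3*t**3 + 24*t**2 + 51*t + 30 = 0, i.e. 3*(t + 1)*(t + 2)*(t + 5) = 0, at t = -5, -2, -1.
On [-5, -2] the curve lies above the axis; ∫[-5,-2] (3*t**3 + 24*t**2 + 51*t + 30) dt = 135/4, giving area 135/4.
On [-2, -1] the curve lies below the axis; ∫[-2,-1] (3*t**3 + 24*t**2 + 51*t + 30) dt = -7/4, giving area 7/4.
Total area = 135/4 + 7/4 = 71/2.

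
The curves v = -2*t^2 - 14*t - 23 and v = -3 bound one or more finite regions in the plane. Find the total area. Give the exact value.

Set the curves equal: -2*t^2 - 14*t - 23 = -3, so -2*t^2 - 14*t - 20 = 0, which factors as -2*(t + 2)*(t + 5) = 0. The curves meet at t = -5, -2.
On [-5, -2], v = -2*t^2 - 14*t - 23 is on top; that piece has area ∫[-5,-2] (-2*t^2 - 14*t - 20) dt = 9.

9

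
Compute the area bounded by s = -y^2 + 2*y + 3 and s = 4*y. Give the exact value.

Both boundary curves give s as a function of y, so integrate with respect to y. Setting them equal: -y^2 - 2*y + 3 = 0, i.e. -(y - 1)*(y + 3) = 0, so they meet at y = -3, 1.
For y in [-3, 1], s = -y^2 + 2*y + 3 is on the right; area = ∫[-3,1] (-y^2 - 2*y + 3) dy = 32/3.

32/3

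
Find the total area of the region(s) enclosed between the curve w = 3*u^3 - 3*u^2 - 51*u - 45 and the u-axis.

The curve meets the u-axis where 3*u^3 - 3*u^2 - 51*u - 45 = 0, i.e. 3*(u - 5)*(u + 1)*(u + 3) = 0, at u = -3, -1, 5.
On [-3, -1] the curve lies above the axis; ∫[-3,-1] (3*u^3 - 3*u^2 - 51*u - 45) du = 28, giving area 28.
On [-1, 5] the curve lies below the axis; ∫[-1,5] (3*u^3 - 3*u^2 - 51*u - 45) du = -540, giving area 540.
Total area = 28 + 540 = 568.

568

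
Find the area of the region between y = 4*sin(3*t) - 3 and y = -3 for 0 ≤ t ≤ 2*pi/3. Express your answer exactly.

16/3

The difference (4*sin(3*t) - 3) - (-3) = 4*sin(3*t) changes sign at t = pi/3 inside [0, 2*pi/3], so split the integral there.
∫[0,pi/3] (4*sin(3*t)) dt = 8/3.
∫[pi/3,2*pi/3] (4*sin(3*t)) dt = -8/3; the area of that piece is 8/3.
Total area = 8/3 + 8/3 = 16/3.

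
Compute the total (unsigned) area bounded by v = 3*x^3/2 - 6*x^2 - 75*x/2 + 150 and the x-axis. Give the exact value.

The curve meets the x-axis where 3*x^3/2 - 6*x^2 - 75*x/2 + 150 = 0, i.e. 3*(x - 5)*(x - 4)*(x + 5)/2 = 0, at x = -5, 4, 5.
On [-5, 4] the curve lies above the axis; ∫[-5,4] (3*x^3/2 - 6*x^2 - 75*x/2 + 150) dx = 8019/8, giving area 8019/8.
On [4, 5] the curve lies below the axis; ∫[4,5] (3*x^3/2 - 6*x^2 - 75*x/2 + 150) dx = -19/8, giving area 19/8.
Total area = 8019/8 + 19/8 = 4019/4.

4019/4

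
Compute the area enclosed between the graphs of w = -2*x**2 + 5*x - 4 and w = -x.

Set the curves equal: -2*x**2 + 5*x - 4 = -x, so -2*x**2 + 6*x - 4 = 0, which factors as -2*(x - 2)*(x - 1) = 0. The curves meet at x = 1, 2.
On [1, 2], w = -2*x**2 + 5*x - 4 is on top; that piece has area ∫[1,2] (-2*x**2 + 6*x - 4) dx = 1/3.

1/3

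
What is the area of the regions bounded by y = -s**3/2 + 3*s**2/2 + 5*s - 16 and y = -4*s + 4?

Set the curves equal: -s**3/2 + 3*s**2/2 + 5*s - 16 = -4*s + 4, so -s**3/2 + 3*s**2/2 + 9*s - 20 = 0, which factors as -(s - 5)*(s - 2)*(s + 4)/2 = 0. The curves meet at s = -4, 2, 5.
On [-4, 2], y = -4*s + 4 is on top; that piece has area ∫[-4,2] (-(-s**3/2 + 3*s**2/2 + 9*s - 20)) ds = 108.
On [2, 5], y = -s**3/2 + 3*s**2/2 + 5*s - 16 is on top; that piece has area ∫[2,5] (-s**3/2 + 3*s**2/2 + 9*s - 20) ds = 135/8.
Total enclosed area = 108 + 135/8 = 999/8.

999/8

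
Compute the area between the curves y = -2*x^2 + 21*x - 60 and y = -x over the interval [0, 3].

On [0, 3], (-2*x^2 + 21*x - 60) - (-x) = -2*x^2 + 22*x - 60 is ≤ 0 throughout, so the area is a single integral of |-2*x^2 + 22*x - 60|.
∫[0,3] (-2*x^2 + 22*x - 60) dx = -99; the area of that piece is 99.

99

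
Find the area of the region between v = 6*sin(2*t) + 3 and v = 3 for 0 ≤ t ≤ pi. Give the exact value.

12

The difference (6*sin(2*t) + 3) - (3) = 6*sin(2*t) changes sign at t = pi/2 inside [0, pi], so split the integral there.
∫[0,pi/2] (6*sin(2*t)) dt = 6.
∫[pi/2,pi] (6*sin(2*t)) dt = -6; the area of that piece is 6.
Total area = 6 + 6 = 12.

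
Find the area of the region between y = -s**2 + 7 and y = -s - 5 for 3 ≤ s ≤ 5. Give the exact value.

The difference (-s**2 + 7) - (-s - 5) = -s**2 + s + 12 changes sign at s = 4 inside [3, 5], so split the integral there.
∫[3,4] (-s**2 + s + 12) ds = 19/6.
∫[4,5] (-s**2 + s + 12) ds = -23/6; the area of that piece is 23/6.
Total area = 19/6 + 23/6 = 7.

7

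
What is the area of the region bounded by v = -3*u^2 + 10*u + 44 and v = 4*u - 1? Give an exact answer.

Set the curves equal: -3*u^2 + 10*u + 44 = 4*u - 1, so -3*u^2 + 6*u + 45 = 0, which factors as -3*(u - 5)*(u + 3) = 0. The curves meet at u = -3, 5.
On [-3, 5], v = -3*u^2 + 10*u + 44 is on top; that piece has area ∫[-3,5] (-3*u^2 + 6*u + 45) du = 256.

256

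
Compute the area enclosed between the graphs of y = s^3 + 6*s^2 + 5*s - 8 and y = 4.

Set the curves equal: s^3 + 6*s^2 + 5*s - 8 = 4, so s^3 + 6*s^2 + 5*s - 12 = 0, which factors as (s - 1)*(s + 3)*(s + 4) = 0. The curves meet at s = -4, -3, 1.
On [-4, -3], y = s^3 + 6*s^2 + 5*s - 8 is on top; that piece has area ∫[-4,-3] (s^3 + 6*s^2 + 5*s - 12) ds = 3/4.
On [-3, 1], y = 4 is on top; that piece has area ∫[-3,1] (-(s^3 + 6*s^2 + 5*s - 12)) ds = 32.
Total enclosed area = 3/4 + 32 = 131/4.

131/4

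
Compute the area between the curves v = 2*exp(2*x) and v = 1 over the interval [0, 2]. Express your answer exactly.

On [0, 2], (2*exp(2*x)) - (1) = 2*exp(2*x) - 1 is ≥ 0 throughout, so the area is a single integral of |2*exp(2*x) - 1|.
∫[0,2] (2*exp(2*x) - 1) dx = -3 + exp(4).

-3 + exp(4)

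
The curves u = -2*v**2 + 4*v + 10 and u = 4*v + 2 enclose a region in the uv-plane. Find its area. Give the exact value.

64/3

Both boundary curves give u as a function of v, so integrate with respect to v. Setting them equal: -2*v**2 + 8 = 0, i.e. -2*(v - 2)*(v + 2) = 0, so they meet at v = -2, 2.
For v in [-2, 2], u = -2*v**2 + 4*v + 10 is on the right; area = ∫[-2,2] (-2*v**2 + 8) dv = 64/3.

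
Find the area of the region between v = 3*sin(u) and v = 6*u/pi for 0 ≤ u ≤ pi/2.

3 - 3*pi/4

On [0, pi/2], (3*sin(u)) - (6*u/pi) = -6*u/pi + 3*sin(u) is ≥ 0 throughout, so the area is a single integral of |-6*u/pi + 3*sin(u)|.
∫[0,pi/2] (-6*u/pi + 3*sin(u)) du = 3 - 3*pi/4.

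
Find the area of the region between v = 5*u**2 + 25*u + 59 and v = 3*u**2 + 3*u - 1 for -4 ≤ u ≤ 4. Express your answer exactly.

On [-4, 4], (5*u**2 + 25*u + 59) - (3*u**2 + 3*u - 1) = 2*u**2 + 22*u + 60 is ≥ 0 throughout, so the area is a single integral of |2*u**2 + 22*u + 60|.
∫[-4,4] (2*u**2 + 22*u + 60) du = 1696/3.

1696/3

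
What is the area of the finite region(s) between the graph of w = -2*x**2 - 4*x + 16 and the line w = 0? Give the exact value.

The curve meets the x-axis where -2*x**2 - 4*x + 16 = 0, i.e. -2*(x - 2)*(x + 4) = 0, at x = -4, 2.
On [-4, 2] the curve lies above the axis; ∫[-4,2] (-2*x**2 - 4*x + 16) dx = 72, giving area 72.

72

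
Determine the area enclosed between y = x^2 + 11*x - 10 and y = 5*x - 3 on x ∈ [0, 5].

The difference (x^2 + 11*x - 10) - (5*x - 3) = x^2 + 6*x - 7 changes sign at x = 1 inside [0, 5], so split the integral there.
∫[0,1] (x^2 + 6*x - 7) dx = -11/3; the area of that piece is 11/3.
∫[1,5] (x^2 + 6*x - 7) dx = 256/3.
Total area = 11/3 + 256/3 = 89.

89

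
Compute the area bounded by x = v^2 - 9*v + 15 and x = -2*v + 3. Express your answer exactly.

1/6

Both boundary curves give x as a function of v, so integrate with respect to v. Setting them equal: v^2 - 7*v + 12 = 0, i.e. (v - 4)*(v - 3) = 0, so they meet at v = 3, 4.
For v in [3, 4], x = v^2 - 9*v + 15 is on the left; area = ∫[3,4] (-(v^2 - 7*v + 12)) dv = 1/6.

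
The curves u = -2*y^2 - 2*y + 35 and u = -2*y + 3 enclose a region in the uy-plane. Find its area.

Both boundary curves give u as a function of y, so integrate with respect to y. Setting them equal: -2*y^2 + 32 = 0, i.e. -2*(y - 4)*(y + 4) = 0, so they meet at y = -4, 4.
For y in [-4, 4], u = -2*y^2 - 2*y + 35 is on the right; area = ∫[-4,4] (-2*y^2 + 32) dy = 512/3.

512/3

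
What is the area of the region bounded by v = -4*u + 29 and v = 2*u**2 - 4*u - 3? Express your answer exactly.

512/3

Set the curves equal: -4*u + 29 = 2*u**2 - 4*u - 3, so -2*u**2 + 32 = 0, which factors as -2*(u - 4)*(u + 4) = 0. The curves meet at u = -4, 4.
On [-4, 4], v = -4*u + 29 is on top; that piece has area ∫[-4,4] (-2*u**2 + 32) du = 512/3.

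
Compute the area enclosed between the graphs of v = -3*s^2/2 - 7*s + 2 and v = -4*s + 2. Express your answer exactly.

2

Set the curves equal: -3*s^2/2 - 7*s + 2 = -4*s + 2, so -3*s^2/2 - 3*s = 0, which factors as -3*s*(s + 2)/2 = 0. The curves meet at s = -2, 0.
On [-2, 0], v = -3*s^2/2 - 7*s + 2 is on top; that piece has area ∫[-2,0] (-3*s^2/2 - 3*s) ds = 2.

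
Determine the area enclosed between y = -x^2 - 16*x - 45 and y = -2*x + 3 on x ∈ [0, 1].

166/3

On [0, 1], (-x^2 - 16*x - 45) - (-2*x + 3) = -x^2 - 14*x - 48 is ≤ 0 throughout, so the area is a single integral of |-x^2 - 14*x - 48|.
∫[0,1] (-x^2 - 14*x - 48) dx = -166/3; the area of that piece is 166/3.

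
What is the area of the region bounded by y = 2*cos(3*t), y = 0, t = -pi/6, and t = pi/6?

4/3

On [-pi/6, pi/6], (2*cos(3*t)) - (0) = 2*cos(3*t) is ≥ 0 throughout, so the area is a single integral of |2*cos(3*t)|.
∫[-pi/6,pi/6] (2*cos(3*t)) dt = 4/3.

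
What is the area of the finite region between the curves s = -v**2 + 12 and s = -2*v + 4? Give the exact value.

Both boundary curves give s as a function of v, so integrate with respect to v. Setting them equal: -v**2 + 2*v + 8 = 0, i.e. -(v - 4)*(v + 2) = 0, so they meet at v = -2, 4.
For v in [-2, 4], s = -v**2 + 12 is on the right; area = ∫[-2,4] (-v**2 + 2*v + 8) dv = 36.

36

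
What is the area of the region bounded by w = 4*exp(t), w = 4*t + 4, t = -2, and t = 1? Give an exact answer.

On [-2, 1], (4*exp(t)) - (4*t + 4) = -4*t + 4*exp(t) - 4 is ≥ 0 throughout, so the area is a single integral of |-4*t + 4*exp(t) - 4|.
∫[-2,1] (-4*t + 4*exp(t) - 4) dt = -6 - 4*exp(-2) + 4*exp(1).

-6 - 4*exp(-2) + 4*exp(1)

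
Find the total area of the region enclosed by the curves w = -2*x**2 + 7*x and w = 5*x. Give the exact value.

1/3

Set the curves equal: -2*x**2 + 7*x = 5*x, so -2*x**2 + 2*x = 0, which factors as -2*x*(x - 1) = 0. The curves meet at x = 0, 1.
On [0, 1], w = -2*x**2 + 7*x is on top; that piece has area ∫[0,1] (-2*x**2 + 2*x) dx = 1/3.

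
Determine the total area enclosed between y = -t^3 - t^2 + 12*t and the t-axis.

937/12

The curve meets the t-axis where -t^3 - t^2 + 12*t = 0, i.e. -t*(t - 3)*(t + 4) = 0, at t = -4, 0, 3.
On [-4, 0] the curve lies below the axis; ∫[-4,0] (-t^3 - t^2 + 12*t) dt = -160/3, giving area 160/3.
On [0, 3] the curve lies above the axis; ∫[0,3] (-t^3 - t^2 + 12*t) dt = 99/4, giving area 99/4.
Total area = 160/3 + 99/4 = 937/12.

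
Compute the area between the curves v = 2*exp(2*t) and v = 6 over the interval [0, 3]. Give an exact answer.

The difference (2*exp(2*t)) - (6) = 2*exp(2*t) - 6 changes sign at t = log(3)/2 inside [0, 3], so split the integral there.
∫[0,log(3)/2] (2*exp(2*t) - 6) dt = 2 - log(27); the area of that piece is -2 + log(27).
∫[log(3)/2,3] (2*exp(2*t) - 6) dt = -21 + 3*log(3) + exp(6).
Total area = (-2 + log(27)) + (-21 + 3*log(3) + exp(6)) = -23 + 6*log(3) + exp(6).

-23 + 6*log(3) + exp(6)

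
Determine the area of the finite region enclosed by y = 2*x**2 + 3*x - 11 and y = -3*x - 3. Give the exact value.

Set the curves equal: 2*x**2 + 3*x - 11 = -3*x - 3, so 2*x**2 + 6*x - 8 = 0, which factors as 2*(x - 1)*(x + 4) = 0. The curves meet at x = -4, 1.
On [-4, 1], y = -3*x - 3 is on top; that piece has area ∫[-4,1] (-(2*x**2 + 6*x - 8)) dx = 125/3.

125/3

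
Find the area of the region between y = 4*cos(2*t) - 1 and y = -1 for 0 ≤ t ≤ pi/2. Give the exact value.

4

The difference (4*cos(2*t) - 1) - (-1) = 4*cos(2*t) changes sign at t = pi/4 inside [0, pi/2], so split the integral there.
∫[0,pi/4] (4*cos(2*t)) dt = 2.
∫[pi/4,pi/2] (4*cos(2*t)) dt = -2; the area of that piece is 2.
Total area = 2 + 2 = 4.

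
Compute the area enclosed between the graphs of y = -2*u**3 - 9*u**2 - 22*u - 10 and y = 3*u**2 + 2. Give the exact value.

1

Set the curves equal: -2*u**3 - 9*u**2 - 22*u - 10 = 3*u**2 + 2, so -2*u**3 - 12*u**2 - 22*u - 12 = 0, which factors as -2*(u + 1)*(u + 2)*(u + 3) = 0. The curves meet at u = -3, -2, -1.
On [-3, -2], y = 3*u**2 + 2 is on top; that piece has area ∫[-3,-2] (-(-2*u**3 - 12*u**2 - 22*u - 12)) du = 1/2.
On [-2, -1], y = -2*u**3 - 9*u**2 - 22*u - 10 is on top; that piece has area ∫[-2,-1] (-2*u**3 - 12*u**2 - 22*u - 12) du = 1/2.
Total enclosed area = 1/2 + 1/2 = 1.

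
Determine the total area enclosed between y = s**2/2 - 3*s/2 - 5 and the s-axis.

The curve meets the s-axis where s**2/2 - 3*s/2 - 5 = 0, i.e. (s - 5)*(s + 2)/2 = 0, at s = -2, 5.
On [-2, 5] the curve lies below the axis; ∫[-2,5] (s**2/2 - 3*s/2 - 5) ds = -343/12, giving area 343/12.

343/12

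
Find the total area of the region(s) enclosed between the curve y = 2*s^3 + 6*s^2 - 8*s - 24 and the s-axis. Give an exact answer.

131/2

The curve meets the s-axis where 2*s^3 + 6*s^2 - 8*s - 24 = 0, i.e. 2*(s - 2)*(s + 2)*(s + 3) = 0, at s = -3, -2, 2.
On [-3, -2] the curve lies above the axis; ∫[-3,-2] (2*s^3 + 6*s^2 - 8*s - 24) ds = 3/2, giving area 3/2.
On [-2, 2] the curve lies below the axis; ∫[-2,2] (2*s^3 + 6*s^2 - 8*s - 24) ds = -64, giving area 64.
Total area = 3/2 + 64 = 131/2.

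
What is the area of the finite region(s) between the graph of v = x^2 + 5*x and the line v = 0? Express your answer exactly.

125/6

The curve meets the x-axis where x^2 + 5*x = 0, i.e. x*(x + 5) = 0, at x = -5, 0.
On [-5, 0] the curve lies below the axis; ∫[-5,0] (x^2 + 5*x) dx = -125/6, giving area 125/6.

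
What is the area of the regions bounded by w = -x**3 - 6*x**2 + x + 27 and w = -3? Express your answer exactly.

407/4

Set the curves equal: -x**3 - 6*x**2 + x + 27 = -3, so -x**3 - 6*x**2 + x + 30 = 0, which factors as -(x - 2)*(x + 3)*(x + 5) = 0. The curves meet at x = -5, -3, 2.
On [-5, -3], w = -3 is on top; that piece has area ∫[-5,-3] (-(-x**3 - 6*x**2 + x + 30)) dx = 8.
On [-3, 2], w = -x**3 - 6*x**2 + x + 27 is on top; that piece has area ∫[-3,2] (-x**3 - 6*x**2 + x + 30) dx = 375/4.
Total enclosed area = 8 + 375/4 = 407/4.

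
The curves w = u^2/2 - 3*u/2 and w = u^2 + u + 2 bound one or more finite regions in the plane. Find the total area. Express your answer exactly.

Set the curves equal: u^2/2 - 3*u/2 = u^2 + u + 2, so -u^2/2 - 5*u/2 - 2 = 0, which factors as -(u + 1)*(u + 4)/2 = 0. The curves meet at u = -4, -1.
On [-4, -1], w = u^2/2 - 3*u/2 is on top; that piece has area ∫[-4,-1] (-u^2/2 - 5*u/2 - 2) du = 9/4.

9/4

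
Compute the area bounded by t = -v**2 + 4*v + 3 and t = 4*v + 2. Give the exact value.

4/3

Both boundary curves give t as a function of v, so integrate with respect to v. Setting them equal: -v**2 + 1 = 0, i.e. -(v - 1)*(v + 1) = 0, so they meet at v = -1, 1.
For v in [-1, 1], t = -v**2 + 4*v + 3 is on the right; area = ∫[-1,1] (-v**2 + 1) dv = 4/3.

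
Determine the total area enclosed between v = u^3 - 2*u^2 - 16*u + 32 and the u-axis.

568/3

The curve meets the u-axis where u^3 - 2*u^2 - 16*u + 32 = 0, i.e. (u - 4)*(u - 2)*(u + 4) = 0, at u = -4, 2, 4.
On [-4, 2] the curve lies above the axis; ∫[-4,2] (u^3 - 2*u^2 - 16*u + 32) du = 180, giving area 180.
On [2, 4] the curve lies below the axis; ∫[2,4] (u^3 - 2*u^2 - 16*u + 32) du = -28/3, giving area 28/3.
Total area = 180 + 28/3 = 568/3.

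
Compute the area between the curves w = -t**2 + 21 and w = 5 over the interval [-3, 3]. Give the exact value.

On [-3, 3], (-t**2 + 21) - (5) = -t**2 + 16 is ≥ 0 throughout, so the area is a single integral of |-t**2 + 16|.
∫[-3,3] (-t**2 + 16) dt = 78.

78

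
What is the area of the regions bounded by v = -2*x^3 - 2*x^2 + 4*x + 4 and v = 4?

Set the curves equal: -2*x^3 - 2*x^2 + 4*x + 4 = 4, so -2*x^3 - 2*x^2 + 4*x = 0, which factors as -2*x*(x - 1)*(x + 2) = 0. The curves meet at x = -2, 0, 1.
On [-2, 0], v = 4 is on top; that piece has area ∫[-2,0] (-(-2*x^3 - 2*x^2 + 4*x)) dx = 16/3.
On [0, 1], v = -2*x^3 - 2*x^2 + 4*x + 4 is on top; that piece has area ∫[0,1] (-2*x^3 - 2*x^2 + 4*x) dx = 5/6.
Total enclosed area = 16/3 + 5/6 = 37/6.

37/6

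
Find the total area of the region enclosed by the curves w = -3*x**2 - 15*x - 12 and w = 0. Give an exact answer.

27/2

Set the curves equal: -3*x**2 - 15*x - 12 = 0, so -3*x**2 - 15*x - 12 = 0, which factors as -3*(x + 1)*(x + 4) = 0. The curves meet at x = -4, -1.
On [-4, -1], w = -3*x**2 - 15*x - 12 is on top; that piece has area ∫[-4,-1] (-3*x**2 - 15*x - 12) dx = 27/2.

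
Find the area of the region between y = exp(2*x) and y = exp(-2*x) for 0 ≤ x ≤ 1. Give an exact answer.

On [0, 1], (exp(2*x)) - (exp(-2*x)) = exp(2*x) - exp(-2*x) is ≥ 0 throughout, so the area is a single integral of |exp(2*x) - exp(-2*x)|.
∫[0,1] (exp(2*x) - exp(-2*x)) dx = -1 + exp(-2)/2 + exp(2)/2.

-1 + exp(-2)/2 + exp(2)/2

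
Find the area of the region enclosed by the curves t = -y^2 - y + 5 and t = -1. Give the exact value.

Both boundary curves give t as a function of y, so integrate with respect to y. Setting them equal: -y^2 - y + 6 = 0, i.e. -(y - 2)*(y + 3) = 0, so they meet at y = -3, 2.
For y in [-3, 2], t = -y^2 - y + 5 is on the right; area = ∫[-3,2] (-y^2 - y + 6) dy = 125/6.

125/6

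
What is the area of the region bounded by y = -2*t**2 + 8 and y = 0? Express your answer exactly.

Set the curves equal: -2*t**2 + 8 = 0, so -2*t**2 + 8 = 0, which factors as -2*(t - 2)*(t + 2) = 0. The curves meet at t = -2, 2.
On [-2, 2], y = -2*t**2 + 8 is on top; that piece has area ∫[-2,2] (-2*t**2 + 8) dt = 64/3.

64/3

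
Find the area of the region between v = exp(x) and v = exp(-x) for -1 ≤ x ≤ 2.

-4 + exp(-2) + exp(-1) + exp(1) + exp(2)

The difference (exp(x)) - (exp(-x)) = exp(x) - exp(-x) changes sign at x = 0 inside [-1, 2], so split the integral there.
∫[-1,0] (exp(x) - exp(-x)) dx = -exp(1) - exp(-1) + 2; the area of that piece is -2 + exp(-1) + exp(1).
∫[0,2] (exp(x) - exp(-x)) dx = -2 + exp(-2) + exp(2).
Total area = (-2 + exp(-1) + exp(1)) + (-2 + exp(-2) + exp(2)) = -4 + exp(-2) + exp(-1) + exp(1) + exp(2).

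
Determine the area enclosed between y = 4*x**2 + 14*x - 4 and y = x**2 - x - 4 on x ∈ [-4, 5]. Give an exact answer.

737/2

The difference (4*x**2 + 14*x - 4) - (x**2 - x - 4) = 3*x**2 + 15*x changes sign at x = 0 inside [-4, 5], so split the integral there.
∫[-4,0] (3*x**2 + 15*x) dx = -56; the area of that piece is 56.
∫[0,5] (3*x**2 + 15*x) dx = 625/2.
Total area = 56 + 625/2 = 737/2.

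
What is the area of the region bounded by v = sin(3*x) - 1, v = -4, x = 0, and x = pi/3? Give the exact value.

2/3 + pi

On [0, pi/3], (sin(3*x) - 1) - (-4) = sin(3*x) + 3 is ≥ 0 throughout, so the area is a single integral of |sin(3*x) + 3|.
∫[0,pi/3] (sin(3*x) + 3) dx = 2/3 + pi.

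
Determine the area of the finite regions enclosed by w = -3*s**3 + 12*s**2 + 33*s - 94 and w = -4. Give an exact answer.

Set the curves equal: -3*s**3 + 12*s**2 + 33*s - 94 = -4, so -3*s**3 + 12*s**2 + 33*s - 90 = 0, which factors as -3*(s - 5)*(s - 2)*(s + 3) = 0. The curves meet at s = -3, 2, 5.
On [-3, 2], w = -4 is on top; that piece has area ∫[-3,2] (-(-3*s**3 + 12*s**2 + 33*s - 90)) ds = 1375/4.
On [2, 5], w = -3*s**3 + 12*s**2 + 33*s - 94 is on top; that piece has area ∫[2,5] (-3*s**3 + 12*s**2 + 33*s - 90) ds = 351/4.
Total enclosed area = 1375/4 + 351/4 = 863/2.

863/2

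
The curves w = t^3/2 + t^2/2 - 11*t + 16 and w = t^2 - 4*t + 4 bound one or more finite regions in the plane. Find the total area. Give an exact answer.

1741/24

Set the curves equal: t^3/2 + t^2/2 - 11*t + 16 = t^2 - 4*t + 4, so t^3/2 - t^2/2 - 7*t + 12 = 0, which factors as (t - 3)*(t - 2)*(t + 4)/2 = 0. The curves meet at t = -4, 2, 3.
On [-4, 2], w = t^3/2 + t^2/2 - 11*t + 16 is on top; that piece has area ∫[-4,2] (t^3/2 - t^2/2 - 7*t + 12) dt = 72.
On [2, 3], w = t^2 - 4*t + 4 is on top; that piece has area ∫[2,3] (-(t^3/2 - t^2/2 - 7*t + 12)) dt = 13/24.
Total enclosed area = 72 + 13/24 = 1741/24.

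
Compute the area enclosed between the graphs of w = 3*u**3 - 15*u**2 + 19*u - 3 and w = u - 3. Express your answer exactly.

37/4

Set the curves equal: 3*u**3 - 15*u**2 + 19*u - 3 = u - 3, so 3*u**3 - 15*u**2 + 18*u = 0, which factors as 3*u*(u - 3)*(u - 2) = 0. The curves meet at u = 0, 2, 3.
On [0, 2], w = 3*u**3 - 15*u**2 + 19*u - 3 is on top; that piece has area ∫[0,2] (3*u**3 - 15*u**2 + 18*u) du = 8.
On [2, 3], w = u - 3 is on top; that piece has area ∫[2,3] (-(3*u**3 - 15*u**2 + 18*u)) du = 5/4.
Total enclosed area = 8 + 5/4 = 37/4.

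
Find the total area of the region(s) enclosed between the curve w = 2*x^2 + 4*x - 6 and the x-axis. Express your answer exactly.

64/3

The curve meets the x-axis where 2*x^2 + 4*x - 6 = 0, i.e. 2*(x - 1)*(x + 3) = 0, at x = -3, 1.
On [-3, 1] the curve lies below the axis; ∫[-3,1] (2*x^2 + 4*x - 6) dx = -64/3, giving area 64/3.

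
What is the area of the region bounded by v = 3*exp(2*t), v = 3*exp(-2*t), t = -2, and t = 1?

The difference (3*exp(2*t)) - (3*exp(-2*t)) = 3*exp(2*t) - 3*exp(-2*t) changes sign at t = 0 inside [-2, 1], so split the integral there.
∫[-2,0] (3*exp(2*t) - 3*exp(-2*t)) dt = -3*exp(4)/2 - 3*exp(-4)/2 + 3; the area of that piece is -3 + 3*exp(-4)/2 + 3*exp(4)/2.
∫[0,1] (3*exp(2*t) - 3*exp(-2*t)) dt = -3 + 3*exp(-2)/2 + 3*exp(2)/2.
Total area = (-3 + 3*exp(-4)/2 + 3*exp(4)/2) + (-3 + 3*exp(-2)/2 + 3*exp(2)/2) = -6 + 3*exp(-4)/2 + 3*exp(-2)/2 + 3*exp(2)/2 + 3*exp(4)/2.

-6 + 3*exp(-4)/2 + 3*exp(-2)/2 + 3*exp(2)/2 + 3*exp(4)/2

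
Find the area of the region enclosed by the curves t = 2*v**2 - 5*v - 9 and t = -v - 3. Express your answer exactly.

Both boundary curves give t as a function of v, so integrate with respect to v. Setting them equal: 2*v**2 - 4*v - 6 = 0, i.e. 2*(v - 3)*(v + 1) = 0, so they meet at v = -1, 3.
For v in [-1, 3], t = 2*v**2 - 5*v - 9 is on the left; area = ∫[-1,3] (-(2*v**2 - 4*v - 6)) dv = 64/3.

64/3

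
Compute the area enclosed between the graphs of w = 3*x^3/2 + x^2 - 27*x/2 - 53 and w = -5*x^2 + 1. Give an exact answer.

1741/8

Set the curves equal: 3*x^3/2 + x^2 - 27*x/2 - 53 = -5*x^2 + 1, so 3*x^3/2 + 6*x^2 - 27*x/2 - 54 = 0, which factors as 3*(x - 3)*(x + 3)*(x + 4)/2 = 0. The curves meet at x = -4, -3, 3.
On [-4, -3], w = 3*x^3/2 + x^2 - 27*x/2 - 53 is on top; that piece has area ∫[-4,-3] (3*x^3/2 + 6*x^2 - 27*x/2 - 54) dx = 13/8.
On [-3, 3], w = -5*x^2 + 1 is on top; that piece has area ∫[-3,3] (-(3*x^3/2 + 6*x^2 - 27*x/2 - 54)) dx = 216.
Total enclosed area = 13/8 + 216 = 1741/8.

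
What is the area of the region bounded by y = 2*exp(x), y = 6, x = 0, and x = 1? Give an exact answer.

On [0, 1], (2*exp(x)) - (6) = 2*exp(x) - 6 is ≤ 0 throughout, so the area is a single integral of |2*exp(x) - 6|.
∫[0,1] (2*exp(x) - 6) dx = -8 + 2*exp(1); the area of that piece is 8 - 2*exp(1).

8 - 2*exp(1)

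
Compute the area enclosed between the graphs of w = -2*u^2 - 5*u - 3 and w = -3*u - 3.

1/3

Set the curves equal: -2*u^2 - 5*u - 3 = -3*u - 3, so -2*u^2 - 2*u = 0, which factors as -2*u*(u + 1) = 0. The curves meet at u = -1, 0.
On [-1, 0], w = -2*u^2 - 5*u - 3 is on top; that piece has area ∫[-1,0] (-2*u^2 - 2*u) du = 1/3.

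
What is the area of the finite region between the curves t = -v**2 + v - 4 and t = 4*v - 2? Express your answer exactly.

1/6

Both boundary curves give t as a function of v, so integrate with respect to v. Setting them equal: -v**2 - 3*v - 2 = 0, i.e. -(v + 1)*(v + 2) = 0, so they meet at v = -2, -1.
For v in [-2, -1], t = -v**2 + v - 4 is on the right; area = ∫[-2,-1] (-v**2 - 3*v - 2) dv = 1/6.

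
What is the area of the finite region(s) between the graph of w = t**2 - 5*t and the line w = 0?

125/6

The curve meets the t-axis where t**2 - 5*t = 0, i.e. t*(t - 5) = 0, at t = 0, 5.
On [0, 5] the curve lies below the axis; ∫[0,5] (t**2 - 5*t) dt = -125/6, giving area 125/6.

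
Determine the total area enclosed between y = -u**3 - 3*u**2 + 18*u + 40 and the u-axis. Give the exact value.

999/4

The curve meets the u-axis where -u**3 - 3*u**2 + 18*u + 40 = 0, i.e. -(u - 4)*(u + 2)*(u + 5) = 0, at u = -5, -2, 4.
On [-5, -2] the curve lies below the axis; ∫[-5,-2] (-u**3 - 3*u**2 + 18*u + 40) du = -135/4, giving area 135/4.
On [-2, 4] the curve lies above the axis; ∫[-2,4] (-u**3 - 3*u**2 + 18*u + 40) du = 216, giving area 216.
Total area = 135/4 + 216 = 999/4.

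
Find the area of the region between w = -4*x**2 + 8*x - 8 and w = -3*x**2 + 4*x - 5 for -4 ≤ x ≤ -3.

88/3

On [-4, -3], (-4*x**2 + 8*x - 8) - (-3*x**2 + 4*x - 5) = -x**2 + 4*x - 3 is ≤ 0 throughout, so the area is a single integral of |-x**2 + 4*x - 3|.
∫[-4,-3] (-x**2 + 4*x - 3) dx = -88/3; the area of that piece is 88/3.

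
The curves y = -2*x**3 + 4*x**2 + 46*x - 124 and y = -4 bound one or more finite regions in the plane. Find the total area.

Set the curves equal: -2*x**3 + 4*x**2 + 46*x - 124 = -4, so -2*x**3 + 4*x**2 + 46*x - 120 = 0, which factors as -2*(x - 4)*(x - 3)*(x + 5) = 0. The curves meet at x = -5, 3, 4.
On [-5, 3], y = -4 is on top; that piece has area ∫[-5,3] (-(-2*x**3 + 4*x**2 + 46*x - 120)) dx = 2560/3.
On [3, 4], y = -2*x**3 + 4*x**2 + 46*x - 124 is on top; that piece has area ∫[3,4] (-2*x**3 + 4*x**2 + 46*x - 120) dx = 17/6.
Total enclosed area = 2560/3 + 17/6 = 5137/6.

5137/6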